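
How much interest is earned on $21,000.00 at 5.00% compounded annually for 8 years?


Compound interest earned = final amount − principal.
A = P(1 + r/n)^(nt) = $21,000.00 × (1 + 0.05/1)^(1 × 8) = $31,026.56
Interest = A − P = $31,026.56 − $21,000.00 = $10,026.56

Interest = A - P = $10,026.56


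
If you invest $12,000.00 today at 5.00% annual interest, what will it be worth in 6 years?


Future value formula: FV = PV × (1 + r)^t
FV = $12,000.00 × (1 + 0.05)^6
FV = $12,000.00 × 1.340096
FV = $16,081.15

FV = PV × (1 + r)^t = $16,081.15


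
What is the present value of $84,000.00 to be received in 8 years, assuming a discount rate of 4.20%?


Present value formula: PV = FV / (1 + r)^t
PV = $84,000.00 / (1 + 0.042)^8
PV = $84,000.00 / 1.3897662
PV = $60,441.82

PV = FV / (1 + r)^t = $60,441.82


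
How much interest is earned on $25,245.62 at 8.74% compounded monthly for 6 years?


Compound interest earned = final amount − principal.
A = P(1 + r/n)^(nt) = $25,245.62 × (1 + 0.0874/12)^(12 × 6) = $42,570.10
Interest = A − P = $42,570.10 − $25,245.62 = $17,324.48

Interest = A - P = $17,324.48


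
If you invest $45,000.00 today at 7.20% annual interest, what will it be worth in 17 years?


Future value formula: FV = PV × (1 + r)^t
FV = $45,000.00 × (1 + 0.072)^17
FV = $45,000.00 × 3.2607038
FV = $146,731.67

FV = PV × (1 + r)^t = $146,731.67


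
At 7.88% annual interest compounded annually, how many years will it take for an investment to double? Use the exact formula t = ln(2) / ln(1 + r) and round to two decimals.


Doubling condition: (1 + r)^t = 2
Take ln of both sides: t × ln(1 + r) = ln(2)
t = ln(2) / ln(1 + r)
t = 0.693147 / 0.075849
t = 9.14

t = ln(2) / ln(1 + r) = 9.14 years


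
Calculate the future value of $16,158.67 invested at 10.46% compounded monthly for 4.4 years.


Compound interest formula: A = P(1 + r/n)^(nt)
A = $16,158.67 × (1 + 0.1046/12)^(12 × 4.4)
Growth factor: (1 + 0.1046/12)^52.8 = 1.581297
A = $16,158.67 × 1.581297
A = $25,551.66

A = P(1 + r/n)^(nt) = $25,551.66


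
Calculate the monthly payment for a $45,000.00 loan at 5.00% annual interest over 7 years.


Loan payment formula: PMT = PV × r / (1 − (1 + r)^(−n))
Monthly rate r = 0.05/12 ≈ 0.00416667, n = 84 months
Denominator: 1 − (1 + 0.05/12)^(−84) = 0.294799
PMT = $45,000.00 × (0.05/12) / 0.294799
PMT = $636.03 per month

PMT = PV × r / (1-(1+r)^(-n)) = $636.03/month


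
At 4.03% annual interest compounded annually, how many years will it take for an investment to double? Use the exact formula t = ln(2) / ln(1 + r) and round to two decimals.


Doubling condition: (1 + r)^t = 2
Take ln of both sides: t × ln(1 + r) = ln(2)
t = ln(2) / ln(1 + r)
t = 0.693147 / 0.039509
t = 17.54

t = ln(2) / ln(1 + r) = 17.54 years


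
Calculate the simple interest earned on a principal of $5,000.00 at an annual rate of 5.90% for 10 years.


Simple interest formula: I = P × r × t
I = $5,000.00 × 0.059 × 10
I = $2,950.00

I = P × r × t = $2,950.00


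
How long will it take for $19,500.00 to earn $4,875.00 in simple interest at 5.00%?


Rearrange the simple interest formula for t:
I = P × r × t  ⇒  t = I / (P × r)
t = $4,875.00 / ($19,500.00 × 0.05)
t = 5

t = I/(P×r) = 5 years


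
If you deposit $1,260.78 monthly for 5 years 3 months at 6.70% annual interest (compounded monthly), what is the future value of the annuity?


Future value of an ordinary annuity: FV = PMT × ((1 + r)^n − 1) / r
Monthly rate r = 0.067/12 ≈ 0.00558333, n = 63
FV = $1,260.78 × ((1 + 0.067/12)^63 − 1) / (0.067/12)
FV = $1,260.78 × 75.253079
FV = $94,877.58

FV = PMT × ((1+r)^n - 1)/r = $94,877.58


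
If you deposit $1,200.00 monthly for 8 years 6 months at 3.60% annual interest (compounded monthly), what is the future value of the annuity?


Future value of an ordinary annuity: FV = PMT × ((1 + r)^n − 1) / r
Monthly rate r = 0.036/12 = 0.003, n = 102
FV = $1,200.00 × ((1 + 0.036/12)^102 − 1) / (0.036/12)
FV = $1,200.00 × 119.120126
FV = $142,944.15

FV = PMT × ((1+r)^n - 1)/r = $142,944.15


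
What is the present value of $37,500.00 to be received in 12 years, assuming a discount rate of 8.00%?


Present value formula: PV = FV / (1 + r)^t
PV = $37,500.00 / (1 + 0.08)^12
PV = $37,500.00 / 2.518170
PV = $14,891.77

PV = FV / (1 + r)^t = $14,891.77


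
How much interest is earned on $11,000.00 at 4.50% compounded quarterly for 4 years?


Compound interest earned = final amount − principal.
A = P(1 + r/n)^(nt) = $11,000.00 × (1 + 0.045/4)^(4 × 4) = $13,156.16
Interest = A − P = $13,156.16 − $11,000.00 = $2,156.16

Interest = A - P = $2,156.16


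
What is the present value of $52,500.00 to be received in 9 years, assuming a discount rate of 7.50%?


Present value formula: PV = FV / (1 + r)^t
PV = $52,500.00 / (1 + 0.075)^9
PV = $52,500.00 / 1.917239
PV = $27,383.13

PV = FV / (1 + r)^t = $27,383.13


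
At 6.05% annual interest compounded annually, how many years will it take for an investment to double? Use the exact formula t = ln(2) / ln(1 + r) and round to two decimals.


Doubling condition: (1 + r)^t = 2
Take ln of both sides: t × ln(1 + r) = ln(2)
t = ln(2) / ln(1 + r)
t = 0.693147 / 0.058740
t = 11.80

t = ln(2) / ln(1 + r) = 11.80 years


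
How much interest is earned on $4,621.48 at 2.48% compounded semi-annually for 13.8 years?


Compound interest earned = final amount − principal.
A = P(1 + r/n)^(nt) = $4,621.48 × (1 + 0.0248/2)^(2 × 13.8) = $6,493.82
Interest = A − P = $6,493.82 − $4,621.48 = $1,872.34

Interest = A - P = $1,872.34


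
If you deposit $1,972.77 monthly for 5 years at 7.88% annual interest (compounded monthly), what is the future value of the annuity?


Future value of an ordinary annuity: FV = PMT × ((1 + r)^n − 1) / r
Monthly rate r = 0.0788/12 ≈ 0.00656667, n = 60
FV = $1,972.77 × ((1 + 0.0788/12)^60 − 1) / (0.0788/12)
FV = $1,972.77 × 73.247483
FV = $144,500.44

FV = PMT × ((1+r)^n - 1)/r = $144,500.44


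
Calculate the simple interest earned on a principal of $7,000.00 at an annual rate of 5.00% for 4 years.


Simple interest formula: I = P × r × t
I = $7,000.00 × 0.05 × 4
I = $1,400.00

I = P × r × t = $1,400.00


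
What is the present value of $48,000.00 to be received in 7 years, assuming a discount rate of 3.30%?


Present value formula: PV = FV / (1 + r)^t
PV = $48,000.00 / (1 + 0.033)^7
PV = $48,000.00 / 1.255169
PV = $38,241.86

PV = FV / (1 + r)^t = $38,241.86


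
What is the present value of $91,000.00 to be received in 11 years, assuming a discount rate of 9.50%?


Present value formula: PV = FV / (1 + r)^t
PV = $91,000.00 / (1 + 0.095)^11
PV = $91,000.00 / 2.713659
PV = $33,534.06

PV = FV / (1 + r)^t = $33,534.06


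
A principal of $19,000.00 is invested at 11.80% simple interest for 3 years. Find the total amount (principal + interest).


Total amount formula: A = P(1 + rt) = P + P·r·t
Interest: I = P × r × t = $19,000.00 × 0.118 × 3 = $6,726.00
A = P + I = $19,000.00 + $6,726.00 = $25,726.00

A = P + I = P(1 + rt) = $25,726.00


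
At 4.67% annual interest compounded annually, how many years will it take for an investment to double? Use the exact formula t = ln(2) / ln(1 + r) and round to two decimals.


Doubling condition: (1 + r)^t = 2
Take ln of both sides: t × ln(1 + r) = ln(2)
t = ln(2) / ln(1 + r)
t = 0.693147 / 0.045642
t = 15.19

t = ln(2) / ln(1 + r) = 15.19 years


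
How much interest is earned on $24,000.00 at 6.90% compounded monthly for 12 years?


Compound interest earned = final amount − principal.
A = P(1 + r/n)^(nt) = $24,000.00 × (1 + 0.069/12)^(12 × 12) = $54,799.57
Interest = A − P = $54,799.57 − $24,000.00 = $30,799.57

Interest = A - P = $30,799.57


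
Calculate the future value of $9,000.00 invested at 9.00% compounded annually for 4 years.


Compound interest formula: A = P(1 + r/n)^(nt)
A = $9,000.00 × (1 + 0.09/1)^(1 × 4)
Growth factor: (1 + 0.09/1)^4 = 1.4115816
A = $9,000.00 × 1.4115816
A = $12,704.23

A = P(1 + r/n)^(nt) = $12,704.23


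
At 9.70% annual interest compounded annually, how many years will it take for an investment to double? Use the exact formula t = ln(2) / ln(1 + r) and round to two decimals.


Doubling condition: (1 + r)^t = 2
Take ln of both sides: t × ln(1 + r) = ln(2)
t = ln(2) / ln(1 + r)
t = 0.693147 / 0.092579
t = 7.49

t = ln(2) / ln(1 + r) = 7.49 years


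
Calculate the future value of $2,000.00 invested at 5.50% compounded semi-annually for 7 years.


Compound interest formula: A = P(1 + r/n)^(nt)
A = $2,000.00 × (1 + 0.055/2)^(2 × 7)
Growth factor: (1 + 0.055/2)^14 = 1.461994
A = $2,000.00 × 1.461994
A = $2,923.99

A = P(1 + r/n)^(nt) = $2,923.99


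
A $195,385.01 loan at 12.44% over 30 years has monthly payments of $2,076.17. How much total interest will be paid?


Total paid over the life of the loan = PMT × n.
Total paid = $2,076.17 × 360 = $747,421.20
Total interest = total paid − principal = $747,421.20 − $195,385.01 = $552,036.19

Total interest = (PMT × n) - PV = $552,036.19


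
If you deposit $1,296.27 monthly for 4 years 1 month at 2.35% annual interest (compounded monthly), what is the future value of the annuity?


Future value of an ordinary annuity: FV = PMT × ((1 + r)^n − 1) / r
Monthly rate r = 0.0235/12 ≈ 0.00195833, n = 49
FV = $1,296.27 × ((1 + 0.0235/12)^49 − 1) / (0.0235/12)
FV = $1,296.27 × 51.375277
FV = $66,596.23

FV = PMT × ((1+r)^n - 1)/r = $66,596.23


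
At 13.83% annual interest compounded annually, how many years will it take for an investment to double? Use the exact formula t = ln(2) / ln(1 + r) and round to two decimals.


Doubling condition: (1 + r)^t = 2
Take ln of both sides: t × ln(1 + r) = ln(2)
t = ln(2) / ln(1 + r)
t = 0.693147 / 0.129536
t = 5.35

t = ln(2) / ln(1 + r) = 5.35 years


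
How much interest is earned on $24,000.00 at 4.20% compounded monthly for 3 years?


Compound interest earned = final amount − principal.
A = P(1 + r/n)^(nt) = $24,000.00 × (1 + 0.042/12)^(12 × 3) = $27,216.78
Interest = A − P = $27,216.78 − $24,000.00 = $3,216.78

Interest = A - P = $3,216.78


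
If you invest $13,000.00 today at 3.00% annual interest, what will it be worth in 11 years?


Future value formula: FV = PV × (1 + r)^t
FV = $13,000.00 × (1 + 0.03)^11
FV = $13,000.00 × 1.384234
FV = $17,995.04

FV = PV × (1 + r)^t = $17,995.04


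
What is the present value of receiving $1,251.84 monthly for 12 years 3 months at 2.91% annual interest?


Present value of an ordinary annuity: PV = PMT × (1 − (1 + r)^(−n)) / r
Monthly rate r = 0.0291/12 = 0.002425, n = 147
PV = $1,251.84 × (1 − (1 + 0.0291/12)^(−147)) / (0.0291/12)
PV = $1,251.84 × 123.529002
PV = $154,638.55

PV = PMT × (1-(1+r)^(-n))/r = $154,638.55


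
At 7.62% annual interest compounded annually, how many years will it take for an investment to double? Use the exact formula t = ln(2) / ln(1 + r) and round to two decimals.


Doubling condition: (1 + r)^t = 2
Take ln of both sides: t × ln(1 + r) = ln(2)
t = ln(2) / ln(1 + r)
t = 0.693147 / 0.073436
t = 9.44

t = ln(2) / ln(1 + r) = 9.44 years


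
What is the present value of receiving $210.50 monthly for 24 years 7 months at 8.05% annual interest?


Present value of an ordinary annuity: PV = PMT × (1 − (1 + r)^(−n)) / r
Monthly rate r = 0.0805/12 ≈ 0.00670833, n = 295
PV = $210.50 × (1 − (1 + 0.0805/12)^(−295)) / (0.0805/12)
PV = $210.50 × 128.328522
PV = $27,013.15

PV = PMT × (1-(1+r)^(-n))/r = $27,013.15


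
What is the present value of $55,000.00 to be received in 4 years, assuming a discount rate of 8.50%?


Present value formula: PV = FV / (1 + r)^t
PV = $55,000.00 / (1 + 0.085)^4
PV = $55,000.00 / 1.3858587
PV = $39,686.59

PV = FV / (1 + r)^t = $39,686.59


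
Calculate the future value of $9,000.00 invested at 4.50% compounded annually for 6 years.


Compound interest formula: A = P(1 + r/n)^(nt)
A = $9,000.00 × (1 + 0.045/1)^(1 × 6)
Growth factor: (1 + 0.045/1)^6 = 1.302260
A = $9,000.00 × 1.302260
A = $11,720.34

A = P(1 + r/n)^(nt) = $11,720.34


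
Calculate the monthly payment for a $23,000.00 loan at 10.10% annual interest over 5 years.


Loan payment formula: PMT = PV × r / (1 − (1 + r)^(−n))
Monthly rate r = 0.101/12 ≈ 0.00841667, n = 60 months
Denominator: 1 − (1 + 0.101/12)^(−60) = 0.395218
PMT = $23,000.00 × (0.101/12) / 0.395218
PMT = $489.81 per month

PMT = PV × r / (1-(1+r)^(-n)) = $489.81/month


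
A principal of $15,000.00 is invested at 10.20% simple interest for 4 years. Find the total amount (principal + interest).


Total amount formula: A = P(1 + rt) = P + P·r·t
Interest: I = P × r × t = $15,000.00 × 0.102 × 4 = $6,120.00
A = P + I = $15,000.00 + $6,120.00 = $21,120.00

A = P + I = P(1 + rt) = $21,120.00


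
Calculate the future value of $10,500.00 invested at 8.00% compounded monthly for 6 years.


Compound interest formula: A = P(1 + r/n)^(nt)
A = $10,500.00 × (1 + 0.08/12)^(12 × 6)
Growth factor: (1 + 0.08/12)^72 = 1.613502
A = $10,500.00 × 1.613502
A = $16,941.77

A = P(1 + r/n)^(nt) = $16,941.77


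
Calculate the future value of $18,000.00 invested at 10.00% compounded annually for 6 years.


Compound interest formula: A = P(1 + r/n)^(nt)
A = $18,000.00 × (1 + 0.1/1)^(1 × 6)
Growth factor: (1 + 0.1/1)^6 = 1.771561
A = $18,000.00 × 1.771561
A = $31,888.10

A = P(1 + r/n)^(nt) = $31,888.10


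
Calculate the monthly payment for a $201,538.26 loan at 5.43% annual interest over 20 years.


Loan payment formula: PMT = PV × r / (1 − (1 + r)^(−n))
Monthly rate r = 0.0543/12 = 0.004525, n = 240 months
Denominator: 1 − (1 + 0.0543/12)^(−240) = 0.661608
PMT = $201,538.26 × (0.0543/12) / 0.661608
PMT = $1,378.40 per month

PMT = PV × r / (1-(1+r)^(-n)) = $1,378.40/month


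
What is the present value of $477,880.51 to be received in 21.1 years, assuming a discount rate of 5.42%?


Present value formula: PV = FV / (1 + r)^t
PV = $477,880.51 / (1 + 0.0542)^21.1
PV = $477,880.51 / 3.045619
PV = $156,907.52

PV = FV / (1 + r)^t = $156,907.52


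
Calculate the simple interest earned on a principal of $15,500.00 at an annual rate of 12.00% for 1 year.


Simple interest formula: I = P × r × t
I = $15,500.00 × 0.12 × 1
I = $1,860.00

I = P × r × t = $1,860.00


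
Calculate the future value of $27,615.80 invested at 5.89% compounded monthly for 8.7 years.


Compound interest formula: A = P(1 + r/n)^(nt)
A = $27,615.80 × (1 + 0.0589/12)^(12 × 8.7)
Growth factor: (1 + 0.0589/12)^104.4 = 1.6672516
A = $27,615.80 × 1.6672516
A = $46,042.49

A = P(1 + r/n)^(nt) = $46,042.49


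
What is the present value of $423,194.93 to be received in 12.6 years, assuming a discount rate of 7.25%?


Present value formula: PV = FV / (1 + r)^t
PV = $423,194.93 / (1 + 0.0725)^12.6
PV = $423,194.93 / 2.41549415
PV = $175,200.15

PV = FV / (1 + r)^t = $175,200.15


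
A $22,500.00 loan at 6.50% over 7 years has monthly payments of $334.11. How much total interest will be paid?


Total paid over the life of the loan = PMT × n.
Total paid = $334.11 × 84 = $28,065.24
Total interest = total paid − principal = $28,065.24 − $22,500.00 = $5,565.24

Total interest = (PMT × n) - PV = $5,565.24


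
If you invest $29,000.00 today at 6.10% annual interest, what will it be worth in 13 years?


Future value formula: FV = PV × (1 + r)^t
FV = $29,000.00 × (1 + 0.061)^13
FV = $29,000.00 × 2.1592354
FV = $62,617.83

FV = PV × (1 + r)^t = $62,617.83


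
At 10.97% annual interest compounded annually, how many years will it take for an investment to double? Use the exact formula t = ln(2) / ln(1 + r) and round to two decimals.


Doubling condition: (1 + r)^t = 2
Take ln of both sides: t × ln(1 + r) = ln(2)
t = ln(2) / ln(1 + r)
t = 0.693147 / 0.104090
t = 6.66

t = ln(2) / ln(1 + r) = 6.66 years


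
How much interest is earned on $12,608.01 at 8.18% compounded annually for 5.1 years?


Compound interest earned = final amount − principal.
A = P(1 + r/n)^(nt) = $12,608.01 × (1 + 0.0818/1)^(1 × 5.1) = $18,827.65
Interest = A − P = $18,827.65 − $12,608.01 = $6,219.64

Interest = A - P = $6,219.64


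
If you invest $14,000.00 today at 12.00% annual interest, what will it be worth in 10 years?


Future value formula: FV = PV × (1 + r)^t
FV = $14,000.00 × (1 + 0.12)^10
FV = $14,000.00 × 3.105848
FV = $43,481.87

FV = PV × (1 + r)^t = $43,481.87


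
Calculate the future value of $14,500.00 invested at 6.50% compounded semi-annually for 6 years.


Compound interest formula: A = P(1 + r/n)^(nt)
A = $14,500.00 × (1 + 0.065/2)^(2 × 6)
Growth factor: (1 + 0.065/2)^12 = 1.467847
A = $14,500.00 × 1.467847
A = $21,283.78

A = P(1 + r/n)^(nt) = $21,283.78


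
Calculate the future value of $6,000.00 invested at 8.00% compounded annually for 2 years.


Compound interest formula: A = P(1 + r/n)^(nt)
A = $6,000.00 × (1 + 0.08/1)^(1 × 2)
Growth factor: (1 + 0.08/1)^2 = 1.166400
A = $6,000.00 × 1.166400
A = $6,998.40

A = P(1 + r/n)^(nt) = $6,998.40


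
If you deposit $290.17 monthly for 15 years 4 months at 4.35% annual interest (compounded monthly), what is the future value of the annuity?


Future value of an ordinary annuity: FV = PMT × ((1 + r)^n − 1) / r
Monthly rate r = 0.0435/12 = 0.003625, n = 184
FV = $290.17 × ((1 + 0.0435/12)^184 − 1) / (0.0435/12)
FV = $290.17 × 260.975176
FV = $75,727.17

FV = PMT × ((1+r)^n - 1)/r = $75,727.17


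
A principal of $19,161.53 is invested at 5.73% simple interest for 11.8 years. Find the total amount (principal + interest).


Total amount formula: A = P(1 + rt) = P + P·r·t
Interest: I = P × r × t = $19,161.53 × 0.0573 × 11.8 = $12,955.88
A = P + I = $19,161.53 + $12,955.88 = $32,117.41

A = P + I = P(1 + rt) = $32,117.41


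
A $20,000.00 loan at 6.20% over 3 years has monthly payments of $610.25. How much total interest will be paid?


Total paid over the life of the loan = PMT × n.
Total paid = $610.25 × 36 = $21,969.00
Total interest = total paid − principal = $21,969.00 − $20,000.00 = $1,969.00

Total interest = (PMT × n) - PV = $1,969.00


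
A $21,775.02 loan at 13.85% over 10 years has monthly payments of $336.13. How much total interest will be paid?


Total paid over the life of the loan = PMT × n.
Total paid = $336.13 × 120 = $40,335.60
Total interest = total paid − principal = $40,335.60 − $21,775.02 = $18,560.58

Total interest = (PMT × n) - PV = $18,560.58


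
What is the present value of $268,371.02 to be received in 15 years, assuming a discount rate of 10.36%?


Present value formula: PV = FV / (1 + r)^t
PV = $268,371.02 / (1 + 0.1036)^15
PV = $268,371.02 / 4.38707821
PV = $61,173.06

PV = FV / (1 + r)^t = $61,173.06


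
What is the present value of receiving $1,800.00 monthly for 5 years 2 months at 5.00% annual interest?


Present value of an ordinary annuity: PV = PMT × (1 − (1 + r)^(−n)) / r
Monthly rate r = 0.05/12 ≈ 0.00416667, n = 62
PV = $1,800.00 × (1 − (1 + 0.05/12)^(−62)) / (0.05/12)
PV = $1,800.00 × 54.539431
PV = $98,170.98

PV = PMT × (1-(1+r)^(-n))/r = $98,170.98


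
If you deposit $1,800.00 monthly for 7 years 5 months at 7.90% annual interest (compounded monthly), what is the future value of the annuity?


Future value of an ordinary annuity: FV = PMT × ((1 + r)^n − 1) / r
Monthly rate r = 0.079/12 ≈ 0.00658333, n = 89
FV = $1,800.00 × ((1 + 0.079/12)^89 − 1) / (0.079/12)
FV = $1,800.00 × 120.48463613
FV = $216,872.35

FV = PMT × ((1+r)^n - 1)/r = $216,872.35


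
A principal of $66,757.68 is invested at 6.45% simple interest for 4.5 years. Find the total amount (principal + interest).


Total amount formula: A = P(1 + rt) = P + P·r·t
Interest: I = P × r × t = $66,757.68 × 0.0645 × 4.5 = $19,376.42
A = P + I = $66,757.68 + $19,376.42 = $86,134.10

A = P + I = P(1 + rt) = $86,134.10


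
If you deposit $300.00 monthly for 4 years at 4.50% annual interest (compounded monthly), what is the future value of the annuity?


Future value of an ordinary annuity: FV = PMT × ((1 + r)^n − 1) / r
Monthly rate r = 0.045/12 = 0.00375, n = 48
FV = $300.00 × ((1 + 0.045/12)^48 − 1) / (0.045/12)
FV = $300.00 × 52.483834
FV = $15,745.15

FV = PMT × ((1+r)^n - 1)/r = $15,745.15


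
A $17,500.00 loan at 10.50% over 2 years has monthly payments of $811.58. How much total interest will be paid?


Total paid over the life of the loan = PMT × n.
Total paid = $811.58 × 24 = $19,477.92
Total interest = total paid − principal = $19,477.92 − $17,500.00 = $1,977.92

Total interest = (PMT × n) - PV = $1,977.92


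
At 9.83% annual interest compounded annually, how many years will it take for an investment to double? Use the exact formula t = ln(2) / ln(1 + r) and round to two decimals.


Doubling condition: (1 + r)^t = 2
Take ln of both sides: t × ln(1 + r) = ln(2)
t = ln(2) / ln(1 + r)
t = 0.693147 / 0.093764
t = 7.39

t = ln(2) / ln(1 + r) = 7.39 years


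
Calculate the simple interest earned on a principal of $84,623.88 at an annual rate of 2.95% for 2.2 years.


Simple interest formula: I = P × r × t
I = $84,623.88 × 0.0295 × 2.2
I = $5,492.09

I = P × r × t = $5,492.09


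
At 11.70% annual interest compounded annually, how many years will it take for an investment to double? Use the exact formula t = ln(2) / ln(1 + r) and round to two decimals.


Doubling condition: (1 + r)^t = 2
Take ln of both sides: t × ln(1 + r) = ln(2)
t = ln(2) / ln(1 + r)
t = 0.693147 / 0.110647
t = 6.26

t = ln(2) / ln(1 + r) = 6.26 years


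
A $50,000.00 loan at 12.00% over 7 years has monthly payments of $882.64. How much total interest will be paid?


Total paid over the life of the loan = PMT × n.
Total paid = $882.64 × 84 = $74,141.76
Total interest = total paid − principal = $74,141.76 − $50,000.00 = $24,141.76

Total interest = (PMT × n) - PV = $24,141.76


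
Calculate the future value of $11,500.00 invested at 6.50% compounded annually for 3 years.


Compound interest formula: A = P(1 + r/n)^(nt)
A = $11,500.00 × (1 + 0.065/1)^(1 × 3)
Growth factor: (1 + 0.065/1)^3 = 1.2079496
A = $11,500.00 × 1.2079496
A = $13,891.42

A = P(1 + r/n)^(nt) = $13,891.42


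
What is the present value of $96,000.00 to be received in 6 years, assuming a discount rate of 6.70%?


Present value formula: PV = FV / (1 + r)^t
PV = $96,000.00 / (1 + 0.067)^6
PV = $96,000.00 / 1.47566072
PV = $65,055.60

PV = FV / (1 + r)^t = $65,055.60


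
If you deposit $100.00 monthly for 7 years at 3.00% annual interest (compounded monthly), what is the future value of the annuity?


Future value of an ordinary annuity: FV = PMT × ((1 + r)^n − 1) / r
Monthly rate r = 0.03/12 = 0.0025, n = 84
FV = $100.00 × ((1 + 0.03/12)^84 − 1) / (0.03/12)
FV = $100.00 × 93.341920
FV = $9,334.19

FV = PMT × ((1+r)^n - 1)/r = $9,334.19


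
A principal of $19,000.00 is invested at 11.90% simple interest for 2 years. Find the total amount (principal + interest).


Total amount formula: A = P(1 + rt) = P + P·r·t
Interest: I = P × r × t = $19,000.00 × 0.119 × 2 = $4,522.00
A = P + I = $19,000.00 + $4,522.00 = $23,522.00

A = P + I = P(1 + rt) = $23,522.00


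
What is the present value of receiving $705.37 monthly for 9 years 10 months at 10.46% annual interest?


Present value of an ordinary annuity: PV = PMT × (1 − (1 + r)^(−n)) / r
Monthly rate r = 0.1046/12 ≈ 0.00871667, n = 118
PV = $705.37 × (1 − (1 + 0.1046/12)^(−118)) / (0.1046/12)
PV = $705.37 × 73.523972
PV = $51,861.60

PV = PMT × (1-(1+r)^(-n))/r = $51,861.60


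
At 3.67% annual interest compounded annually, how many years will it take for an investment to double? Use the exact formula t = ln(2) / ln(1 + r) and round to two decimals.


Doubling condition: (1 + r)^t = 2
Take ln of both sides: t × ln(1 + r) = ln(2)
t = ln(2) / ln(1 + r)
t = 0.693147 / 0.036043
t = 19.23

t = ln(2) / ln(1 + r) = 19.23 years


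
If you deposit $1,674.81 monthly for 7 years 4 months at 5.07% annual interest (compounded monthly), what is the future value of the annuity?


Future value of an ordinary annuity: FV = PMT × ((1 + r)^n − 1) / r
Monthly rate r = 0.0507/12 = 0.004225, n = 88
FV = $1,674.81 × ((1 + 0.0507/12)^88 − 1) / (0.0507/12)
FV = $1,674.81 × 106.321275
FV = $178,067.93

FV = PMT × ((1+r)^n - 1)/r = $178,067.93


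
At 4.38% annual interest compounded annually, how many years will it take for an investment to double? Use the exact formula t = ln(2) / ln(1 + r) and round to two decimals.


Doubling condition: (1 + r)^t = 2
Take ln of both sides: t × ln(1 + r) = ln(2)
t = ln(2) / ln(1 + r)
t = 0.693147 / 0.042868
t = 16.17

t = ln(2) / ln(1 + r) = 16.17 years


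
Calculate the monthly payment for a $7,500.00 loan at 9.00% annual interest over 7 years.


Loan payment formula: PMT = PV × r / (1 − (1 + r)^(−n))
Monthly rate r = 0.09/12 = 0.0075, n = 84 months
Denominator: 1 − (1 + 0.09/12)^(−84) = 0.466155
PMT = $7,500.00 × (0.09/12) / 0.466155
PMT = $120.67 per month

PMT = PV × r / (1-(1+r)^(-n)) = $120.67/month


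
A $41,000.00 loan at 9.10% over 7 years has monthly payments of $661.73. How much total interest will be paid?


Total paid over the life of the loan = PMT × n.
Total paid = $661.73 × 84 = $55,585.32
Total interest = total paid − principal = $55,585.32 − $41,000.00 = $14,585.32

Total interest = (PMT × n) - PV = $14,585.32


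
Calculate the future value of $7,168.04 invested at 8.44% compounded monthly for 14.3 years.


Compound interest formula: A = P(1 + r/n)^(nt)
A = $7,168.04 × (1 + 0.0844/12)^(12 × 14.3)
Growth factor: (1 + 0.0844/12)^171.6 = 3.3290782
A = $7,168.04 × 3.3290782
A = $23,862.97

A = P(1 + r/n)^(nt) = $23,862.97


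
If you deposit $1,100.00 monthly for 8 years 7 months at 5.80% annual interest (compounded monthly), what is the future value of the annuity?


Future value of an ordinary annuity: FV = PMT × ((1 + r)^n − 1) / r
Monthly rate r = 0.058/12 ≈ 0.00483333, n = 103
FV = $1,100.00 × ((1 + 0.058/12)^103 − 1) / (0.058/12)
FV = $1,100.00 × 133.071966
FV = $146,379.16

FV = PMT × ((1+r)^n - 1)/r = $146,379.16


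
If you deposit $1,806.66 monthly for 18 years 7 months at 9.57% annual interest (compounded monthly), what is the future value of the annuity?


Future value of an ordinary annuity: FV = PMT × ((1 + r)^n − 1) / r
Monthly rate r = 0.0957/12 = 0.007975, n = 223
FV = $1,806.66 × ((1 + 0.0957/12)^223 − 1) / (0.0957/12)
FV = $1,806.66 × 611.775282
FV = $1,105,269.93

FV = PMT × ((1+r)^n - 1)/r = $1,105,269.93


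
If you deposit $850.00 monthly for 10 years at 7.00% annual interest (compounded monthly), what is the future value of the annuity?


Future value of an ordinary annuity: FV = PMT × ((1 + r)^n − 1) / r
Monthly rate r = 0.07/12 ≈ 0.00583333, n = 120
FV = $850.00 × ((1 + 0.07/12)^120 − 1) / (0.07/12)
FV = $850.00 × 173.084807
FV = $147,122.09

FV = PMT × ((1+r)^n - 1)/r = $147,122.09


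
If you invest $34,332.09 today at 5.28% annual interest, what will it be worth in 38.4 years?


Future value formula: FV = PV × (1 + r)^t
FV = $34,332.09 × (1 + 0.0528)^38.4
FV = $34,332.09 × 7.2124306
FV = $247,617.82

FV = PV × (1 + r)^t = $247,617.82


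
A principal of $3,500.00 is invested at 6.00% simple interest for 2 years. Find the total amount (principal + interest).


Total amount formula: A = P(1 + rt) = P + P·r·t
Interest: I = P × r × t = $3,500.00 × 0.06 × 2 = $420.00
A = P + I = $3,500.00 + $420.00 = $3,920.00

A = P + I = P(1 + rt) = $3,920.00


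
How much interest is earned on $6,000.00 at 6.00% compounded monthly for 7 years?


Compound interest earned = final amount − principal.
A = P(1 + r/n)^(nt) = $6,000.00 × (1 + 0.06/12)^(12 × 7) = $9,122.22
Interest = A − P = $9,122.22 − $6,000.00 = $3,122.22

Interest = A - P = $3,122.22


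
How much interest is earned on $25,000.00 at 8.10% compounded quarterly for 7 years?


Compound interest earned = final amount − principal.
A = P(1 + r/n)^(nt) = $25,000.00 × (1 + 0.081/4)^(4 × 7) = $43,825.30
Interest = A − P = $43,825.30 − $25,000.00 = $18,825.30

Interest = A - P = $18,825.30


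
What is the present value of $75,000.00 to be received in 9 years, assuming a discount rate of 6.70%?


Present value formula: PV = FV / (1 + r)^t
PV = $75,000.00 / (1 + 0.067)^9
PV = $75,000.00 / 1.792585
PV = $41,839.02

PV = FV / (1 + r)^t = $41,839.02


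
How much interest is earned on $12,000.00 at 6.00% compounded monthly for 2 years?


Compound interest earned = final amount − principal.
A = P(1 + r/n)^(nt) = $12,000.00 × (1 + 0.06/12)^(12 × 2) = $13,525.92
Interest = A − P = $13,525.92 − $12,000.00 = $1,525.92

Interest = A - P = $1,525.92


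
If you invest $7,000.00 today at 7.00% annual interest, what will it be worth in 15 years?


Future value formula: FV = PV × (1 + r)^t
FV = $7,000.00 × (1 + 0.07)^15
FV = $7,000.00 × 2.759032
FV = $19,313.22

FV = PV × (1 + r)^t = $19,313.22


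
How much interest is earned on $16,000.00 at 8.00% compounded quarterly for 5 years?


Compound interest earned = final amount − principal.
A = P(1 + r/n)^(nt) = $16,000.00 × (1 + 0.08/4)^(4 × 5) = $23,775.16
Interest = A − P = $23,775.16 − $16,000.00 = $7,775.16

Interest = A - P = $7,775.16


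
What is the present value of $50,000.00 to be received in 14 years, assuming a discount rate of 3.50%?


Present value formula: PV = FV / (1 + r)^t
PV = $50,000.00 / (1 + 0.035)^14
PV = $50,000.00 / 1.6186945
PV = $30,889.09

PV = FV / (1 + r)^t = $30,889.09


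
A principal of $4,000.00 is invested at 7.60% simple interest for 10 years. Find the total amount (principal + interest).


Total amount formula: A = P(1 + rt) = P + P·r·t
Interest: I = P × r × t = $4,000.00 × 0.076 × 10 = $3,040.00
A = P + I = $4,000.00 + $3,040.00 = $7,040.00

A = P + I = P(1 + rt) = $7,040.00


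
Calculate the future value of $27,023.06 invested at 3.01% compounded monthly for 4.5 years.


Compound interest formula: A = P(1 + r/n)^(nt)
A = $27,023.06 × (1 + 0.0301/12)^(12 × 4.5)
Growth factor: (1 + 0.0301/12)^54 = 1.1448578
A = $27,023.06 × 1.1448578
A = $30,937.56

A = P(1 + r/n)^(nt) = $30,937.56


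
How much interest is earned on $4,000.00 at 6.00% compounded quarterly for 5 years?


Compound interest earned = final amount − principal.
A = P(1 + r/n)^(nt) = $4,000.00 × (1 + 0.06/4)^(4 × 5) = $5,387.42
Interest = A − P = $5,387.42 − $4,000.00 = $1,387.42

Interest = A - P = $1,387.42


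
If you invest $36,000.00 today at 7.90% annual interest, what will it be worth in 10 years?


Future value formula: FV = PV × (1 + r)^t
FV = $36,000.00 × (1 + 0.079)^10
FV = $36,000.00 × 2.139018
FV = $77,004.65

FV = PV × (1 + r)^t = $77,004.65


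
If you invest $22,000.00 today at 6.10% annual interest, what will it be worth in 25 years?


Future value formula: FV = PV × (1 + r)^t
FV = $22,000.00 × (1 + 0.061)^25
FV = $22,000.00 × 4.394248
FV = $96,673.46

FV = PV × (1 + r)^t = $96,673.46


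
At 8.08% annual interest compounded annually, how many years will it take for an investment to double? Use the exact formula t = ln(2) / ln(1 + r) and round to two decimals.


Doubling condition: (1 + r)^t = 2
Take ln of both sides: t × ln(1 + r) = ln(2)
t = ln(2) / ln(1 + r)
t = 0.693147 / 0.077702
t = 8.92

t = ln(2) / ln(1 + r) = 8.92 years


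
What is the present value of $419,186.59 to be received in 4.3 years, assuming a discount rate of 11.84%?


Present value formula: PV = FV / (1 + r)^t
PV = $419,186.59 / (1 + 0.1184)^4.3
PV = $419,186.59 / 1.617960
PV = $259,083.41

PV = FV / (1 + r)^t = $259,083.41


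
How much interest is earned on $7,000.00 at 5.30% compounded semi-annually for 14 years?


Compound interest earned = final amount − principal.
A = P(1 + r/n)^(nt) = $7,000.00 × (1 + 0.053/2)^(2 × 14) = $14,559.58
Interest = A − P = $14,559.58 − $7,000.00 = $7,559.58

Interest = A - P = $7,559.58


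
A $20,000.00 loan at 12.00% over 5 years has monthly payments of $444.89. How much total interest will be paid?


Total paid over the life of the loan = PMT × n.
Total paid = $444.89 × 60 = $26,693.40
Total interest = total paid − principal = $26,693.40 − $20,000.00 = $6,693.40

Total interest = (PMT × n) - PV = $6,693.40


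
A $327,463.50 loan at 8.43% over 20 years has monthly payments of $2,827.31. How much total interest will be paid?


Total paid over the life of the loan = PMT × n.
Total paid = $2,827.31 × 240 = $678,554.40
Total interest = total paid − principal = $678,554.40 − $327,463.50 = $351,090.90

Total interest = (PMT × n) - PV = $351,090.90


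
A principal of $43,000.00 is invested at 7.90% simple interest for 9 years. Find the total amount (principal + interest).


Total amount formula: A = P(1 + rt) = P + P·r·t
Interest: I = P × r × t = $43,000.00 × 0.079 × 9 = $30,573.00
A = P + I = $43,000.00 + $30,573.00 = $73,573.00

A = P + I = P(1 + rt) = $73,573.00


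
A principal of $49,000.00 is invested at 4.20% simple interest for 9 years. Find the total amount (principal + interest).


Total amount formula: A = P(1 + rt) = P + P·r·t
Interest: I = P × r × t = $49,000.00 × 0.042 × 9 = $18,522.00
A = P + I = $49,000.00 + $18,522.00 = $67,522.00

A = P + I = P(1 + rt) = $67,522.00


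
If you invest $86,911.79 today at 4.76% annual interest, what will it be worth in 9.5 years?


Future value formula: FV = PV × (1 + r)^t
FV = $86,911.79 × (1 + 0.0476)^9.5
FV = $86,911.79 × 1.555454
FV = $135,187.29

FV = PV × (1 + r)^t = $135,187.29


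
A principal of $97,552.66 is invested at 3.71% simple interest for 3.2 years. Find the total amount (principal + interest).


Total amount formula: A = P(1 + rt) = P + P·r·t
Interest: I = P × r × t = $97,552.66 × 0.0371 × 3.2 = $11,581.45
A = P + I = $97,552.66 + $11,581.45 = $109,134.11

A = P + I = P(1 + rt) = $109,134.11


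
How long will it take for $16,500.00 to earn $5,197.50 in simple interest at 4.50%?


Rearrange the simple interest formula for t:
I = P × r × t  ⇒  t = I / (P × r)
t = $5,197.50 / ($16,500.00 × 0.045)
t = 7

t = I/(P×r) = 7 years


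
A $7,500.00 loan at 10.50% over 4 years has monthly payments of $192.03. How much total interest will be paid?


Total paid over the life of the loan = PMT × n.
Total paid = $192.03 × 48 = $9,217.44
Total interest = total paid − principal = $9,217.44 − $7,500.00 = $1,717.44

Total interest = (PMT × n) - PV = $1,717.44


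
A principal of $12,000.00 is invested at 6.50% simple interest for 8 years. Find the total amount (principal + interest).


Total amount formula: A = P(1 + rt) = P + P·r·t
Interest: I = P × r × t = $12,000.00 × 0.065 × 8 = $6,240.00
A = P + I = $12,000.00 + $6,240.00 = $18,240.00

A = P + I = P(1 + rt) = $18,240.00


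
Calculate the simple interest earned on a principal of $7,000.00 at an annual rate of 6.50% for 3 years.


Simple interest formula: I = P × r × t
I = $7,000.00 × 0.065 × 3
I = $1,365.00

I = P × r × t = $1,365.00


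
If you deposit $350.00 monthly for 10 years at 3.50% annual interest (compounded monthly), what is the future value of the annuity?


Future value of an ordinary annuity: FV = PMT × ((1 + r)^n − 1) / r
Monthly rate r = 0.035/12 ≈ 0.00291667, n = 120
FV = $350.00 × ((1 + 0.035/12)^120 − 1) / (0.035/12)
FV = $350.00 × 143.432510
FV = $50,201.38

FV = PMT × ((1+r)^n - 1)/r = $50,201.38


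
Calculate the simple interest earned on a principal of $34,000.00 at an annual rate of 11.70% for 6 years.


Simple interest formula: I = P × r × t
I = $34,000.00 × 0.117 × 6
I = $23,868.00

I = P × r × t = $23,868.00


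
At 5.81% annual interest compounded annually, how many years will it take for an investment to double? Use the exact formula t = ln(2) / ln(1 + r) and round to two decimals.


Doubling condition: (1 + r)^t = 2
Take ln of both sides: t × ln(1 + r) = ln(2)
t = ln(2) / ln(1 + r)
t = 0.693147 / 0.056475
t = 12.27

t = ln(2) / ln(1 + r) = 12.27 years


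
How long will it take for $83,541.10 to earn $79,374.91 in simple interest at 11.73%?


Rearrange the simple interest formula for t:
I = P × r × t  ⇒  t = I / (P × r)
t = $79,374.91 / ($83,541.10 × 0.1173)
t = 8.1

t = I/(P×r) = 8.1 years


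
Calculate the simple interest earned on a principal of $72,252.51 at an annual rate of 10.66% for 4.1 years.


Simple interest formula: I = P × r × t
I = $72,252.51 × 0.1066 × 4.1
I = $31,578.68

I = P × r × t = $31,578.68


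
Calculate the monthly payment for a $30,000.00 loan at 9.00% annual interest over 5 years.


Loan payment formula: PMT = PV × r / (1 − (1 + r)^(−n))
Monthly rate r = 0.09/12 = 0.0075, n = 60 months
Denominator: 1 − (1 + 0.09/12)^(−60) = 0.361300
PMT = $30,000.00 × (0.09/12) / 0.361300
PMT = $622.75 per month

PMT = PV × r / (1-(1+r)^(-n)) = $622.75/month


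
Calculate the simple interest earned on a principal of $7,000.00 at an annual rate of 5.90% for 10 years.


Simple interest formula: I = P × r × t
I = $7,000.00 × 0.059 × 10
I = $4,130.00

I = P × r × t = $4,130.00


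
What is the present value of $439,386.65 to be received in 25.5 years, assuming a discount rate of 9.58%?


Present value formula: PV = FV / (1 + r)^t
PV = $439,386.65 / (1 + 0.0958)^25.5
PV = $439,386.65 / 10.307374
PV = $42,628.38

PV = FV / (1 + r)^t = $42,628.38


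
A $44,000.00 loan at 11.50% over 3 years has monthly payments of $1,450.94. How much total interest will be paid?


Total paid over the life of the loan = PMT × n.
Total paid = $1,450.94 × 36 = $52,233.84
Total interest = total paid − principal = $52,233.84 − $44,000.00 = $8,233.84

Total interest = (PMT × n) - PV = $8,233.84


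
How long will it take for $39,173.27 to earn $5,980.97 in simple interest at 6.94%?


Rearrange the simple interest formula for t:
I = P × r × t  ⇒  t = I / (P × r)
t = $5,980.97 / ($39,173.27 × 0.0694)
t = 2.2

t = I/(P×r) = 2.2 years


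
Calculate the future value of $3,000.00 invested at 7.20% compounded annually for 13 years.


Compound interest formula: A = P(1 + r/n)^(nt)
A = $3,000.00 × (1 + 0.072/1)^(1 × 13)
Growth factor: (1 + 0.072/1)^13 = 2.469063
A = $3,000.00 × 2.469063
A = $7,407.19

A = P(1 + r/n)^(nt) = $7,407.19


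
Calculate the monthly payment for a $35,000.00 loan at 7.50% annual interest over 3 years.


Loan payment formula: PMT = PV × r / (1 − (1 + r)^(−n))
Monthly rate r = 0.075/12 = 0.00625, n = 36 months
Denominator: 1 − (1 + 0.075/12)^(−36) = 0.200924
PMT = $35,000.00 × (0.075/12) / 0.200924
PMT = $1,088.72 per month

PMT = PV × r / (1-(1+r)^(-n)) = $1,088.72/month


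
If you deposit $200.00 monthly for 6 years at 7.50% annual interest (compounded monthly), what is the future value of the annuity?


Future value of an ordinary annuity: FV = PMT × ((1 + r)^n − 1) / r
Monthly rate r = 0.075/12 = 0.00625, n = 72
FV = $200.00 × ((1 + 0.075/12)^72 − 1) / (0.075/12)
FV = $200.00 × 90.578789
FV = $18,115.76

FV = PMT × ((1+r)^n - 1)/r = $18,115.76


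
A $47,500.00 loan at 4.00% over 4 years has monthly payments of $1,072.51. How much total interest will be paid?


Total paid over the life of the loan = PMT × n.
Total paid = $1,072.51 × 48 = $51,480.48
Total interest = total paid − principal = $51,480.48 − $47,500.00 = $3,980.48

Total interest = (PMT × n) - PV = $3,980.48


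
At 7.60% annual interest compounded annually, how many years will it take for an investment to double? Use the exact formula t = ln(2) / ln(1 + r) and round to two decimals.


Doubling condition: (1 + r)^t = 2
Take ln of both sides: t × ln(1 + r) = ln(2)
t = ln(2) / ln(1 + r)
t = 0.693147 / 0.073250
t = 9.46

t = ln(2) / ln(1 + r) = 9.46 years
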